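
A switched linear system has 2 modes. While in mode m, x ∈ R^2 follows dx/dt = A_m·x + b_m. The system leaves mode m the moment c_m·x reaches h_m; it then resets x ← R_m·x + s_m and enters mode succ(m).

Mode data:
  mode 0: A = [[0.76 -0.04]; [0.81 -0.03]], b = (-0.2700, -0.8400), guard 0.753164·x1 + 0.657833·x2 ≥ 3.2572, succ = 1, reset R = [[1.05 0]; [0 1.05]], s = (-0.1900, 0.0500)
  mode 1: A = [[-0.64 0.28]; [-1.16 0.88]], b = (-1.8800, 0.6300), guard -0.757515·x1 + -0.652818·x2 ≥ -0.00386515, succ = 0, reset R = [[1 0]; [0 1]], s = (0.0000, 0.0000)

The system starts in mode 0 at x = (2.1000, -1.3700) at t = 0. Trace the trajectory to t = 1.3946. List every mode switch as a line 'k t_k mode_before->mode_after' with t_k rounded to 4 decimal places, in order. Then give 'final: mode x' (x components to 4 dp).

1 0.9969 0->1
final: 1 2.5037 -1.1379

Mode 0: guard c·x = 3.2572 hit at Δt = 0.9969 (t = 0.9969), x⁻ = (4.1249, 0.2287) → reset → x⁺ = (4.1411, 0.2902), jump to mode 1
Mode 1: flow for 0.3977 to horizon, guard not reached → x = (2.5037, -1.1379)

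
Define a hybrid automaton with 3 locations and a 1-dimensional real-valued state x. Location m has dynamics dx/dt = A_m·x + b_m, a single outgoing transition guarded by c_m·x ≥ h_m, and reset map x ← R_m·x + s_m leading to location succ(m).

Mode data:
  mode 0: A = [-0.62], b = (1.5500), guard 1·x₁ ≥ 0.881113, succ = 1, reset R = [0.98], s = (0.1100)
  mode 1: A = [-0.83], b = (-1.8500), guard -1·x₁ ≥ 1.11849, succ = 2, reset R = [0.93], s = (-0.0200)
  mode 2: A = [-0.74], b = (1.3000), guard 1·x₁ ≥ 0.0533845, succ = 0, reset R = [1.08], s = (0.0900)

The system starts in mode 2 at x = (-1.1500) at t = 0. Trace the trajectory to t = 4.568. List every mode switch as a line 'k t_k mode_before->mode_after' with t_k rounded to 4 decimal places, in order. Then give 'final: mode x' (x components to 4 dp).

1 0.7222 2->0
2 1.3249 0->1
3 2.6010 1->2
4 3.2808 2->0
5 3.8835 0->1
final: 1 -0.4145

Mode 2: guard c·x = 0.0534 hit at Δt = 0.7222 (t = 0.7222), x⁻ = (0.0534) → reset → x⁺ = (0.1477), jump to mode 0
Mode 0: guard c·x = 0.8811 hit at Δt = 0.6027 (t = 1.3249), x⁻ = (0.8811) → reset → x⁺ = (0.9735), jump to mode 1
Mode 1: guard c·x = 1.1185 hit at Δt = 1.2761 (t = 2.6010), x⁻ = (-1.1185) → reset → x⁺ = (-1.0602), jump to mode 2
Mode 2: guard c·x = 0.0534 hit at Δt = 0.6798 (t = 3.2808), x⁻ = (0.0534) → reset → x⁺ = (0.1477), jump to mode 0
Mode 0: guard c·x = 0.8811 hit at Δt = 0.6027 (t = 3.8835), x⁻ = (0.8811) → reset → x⁺ = (0.9735), jump to mode 1
Mode 1: flow for 0.6845 to horizon, guard not reached → x = (-0.4145)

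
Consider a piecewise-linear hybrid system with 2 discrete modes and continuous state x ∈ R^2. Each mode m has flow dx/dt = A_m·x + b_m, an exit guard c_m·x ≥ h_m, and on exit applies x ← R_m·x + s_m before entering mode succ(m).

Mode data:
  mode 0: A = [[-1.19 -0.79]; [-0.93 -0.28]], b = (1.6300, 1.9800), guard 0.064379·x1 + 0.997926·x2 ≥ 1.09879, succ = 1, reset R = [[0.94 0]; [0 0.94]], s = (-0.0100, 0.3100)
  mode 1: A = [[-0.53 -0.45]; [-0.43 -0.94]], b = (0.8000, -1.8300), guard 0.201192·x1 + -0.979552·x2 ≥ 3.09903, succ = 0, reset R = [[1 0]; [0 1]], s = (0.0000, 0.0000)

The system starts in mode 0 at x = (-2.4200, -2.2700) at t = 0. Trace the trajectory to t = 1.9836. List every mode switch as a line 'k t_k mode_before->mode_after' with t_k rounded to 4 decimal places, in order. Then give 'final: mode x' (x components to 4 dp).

1 1.5029 0->1
final: 1 0.6582 0.0266

Mode 0: guard c·x = 1.0988 hit at Δt = 1.5029 (t = 1.5029), x⁻ = (0.6039, 1.0621) → reset → x⁺ = (0.5576, 1.3084), jump to mode 1
Mode 1: flow for 0.4807 to horizon, guard not reached → x = (0.6582, 0.0266)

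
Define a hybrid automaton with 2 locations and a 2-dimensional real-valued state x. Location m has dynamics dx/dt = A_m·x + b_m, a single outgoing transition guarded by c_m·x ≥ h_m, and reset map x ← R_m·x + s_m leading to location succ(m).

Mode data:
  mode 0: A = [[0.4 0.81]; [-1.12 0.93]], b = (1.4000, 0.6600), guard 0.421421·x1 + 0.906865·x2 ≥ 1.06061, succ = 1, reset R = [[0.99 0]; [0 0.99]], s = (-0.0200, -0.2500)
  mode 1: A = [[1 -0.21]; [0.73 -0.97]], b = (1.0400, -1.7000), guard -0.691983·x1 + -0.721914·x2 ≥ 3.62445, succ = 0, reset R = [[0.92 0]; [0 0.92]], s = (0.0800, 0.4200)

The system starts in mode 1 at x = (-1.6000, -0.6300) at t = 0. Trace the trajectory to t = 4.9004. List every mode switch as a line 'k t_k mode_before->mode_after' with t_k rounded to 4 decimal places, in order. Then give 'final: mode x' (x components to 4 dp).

Mode 1: guard c·x = 3.6244 hit at Δt = 1.5312 (t = 1.5312), x⁻ = (-2.4231, -2.6979) → reset → x⁺ = (-2.1493, -2.0621), jump to mode 0
Mode 0: guard c·x = 1.0606 hit at Δt = 1.3696 (t = 2.9008), x⁻ = (-2.0610, 2.1273) → reset → x⁺ = (-2.0603, 1.8560), jump to mode 1
Mode 1: guard c·x = 3.6244 hit at Δt = 0.9055 (t = 3.8063), x⁻ = (-3.6426, -1.5291) → reset → x⁺ = (-3.2712, -0.9867), jump to mode 0
Mode 0: guard c·x = 1.0606 hit at Δt = 0.7202 (t = 4.5265), x⁻ = (-2.8550, 2.4962) → reset → x⁺ = (-2.8464, 2.2213), jump to mode 1
Mode 1: flow for 0.3739 to horizon, guard not reached → x = (-3.7854, 0.2506)

1 1.5312 1->0
2 2.9008 0->1
3 3.8063 1->0
4 4.5265 0->1
final: 1 -3.7854 0.2506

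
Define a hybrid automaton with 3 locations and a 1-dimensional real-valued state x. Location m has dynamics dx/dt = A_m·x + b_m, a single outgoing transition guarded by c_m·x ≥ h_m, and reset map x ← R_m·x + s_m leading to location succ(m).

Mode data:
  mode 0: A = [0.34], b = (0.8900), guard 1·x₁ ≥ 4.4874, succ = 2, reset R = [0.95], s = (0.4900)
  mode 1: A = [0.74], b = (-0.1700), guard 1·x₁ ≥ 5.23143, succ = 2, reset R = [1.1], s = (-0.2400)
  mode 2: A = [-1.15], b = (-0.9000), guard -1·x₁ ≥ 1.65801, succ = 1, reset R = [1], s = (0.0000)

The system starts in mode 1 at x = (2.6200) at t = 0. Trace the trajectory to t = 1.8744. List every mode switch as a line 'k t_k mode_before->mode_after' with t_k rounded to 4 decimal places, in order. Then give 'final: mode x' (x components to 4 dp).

1 0.9978 1->2
final: 2 1.5153

Mode 1: guard c·x = 5.2314 hit at Δt = 0.9978 (t = 0.9978), x⁻ = (5.2314) → reset → x⁺ = (5.5146), jump to mode 2
Mode 2: flow for 0.8766 to horizon, guard not reached → x = (1.5153)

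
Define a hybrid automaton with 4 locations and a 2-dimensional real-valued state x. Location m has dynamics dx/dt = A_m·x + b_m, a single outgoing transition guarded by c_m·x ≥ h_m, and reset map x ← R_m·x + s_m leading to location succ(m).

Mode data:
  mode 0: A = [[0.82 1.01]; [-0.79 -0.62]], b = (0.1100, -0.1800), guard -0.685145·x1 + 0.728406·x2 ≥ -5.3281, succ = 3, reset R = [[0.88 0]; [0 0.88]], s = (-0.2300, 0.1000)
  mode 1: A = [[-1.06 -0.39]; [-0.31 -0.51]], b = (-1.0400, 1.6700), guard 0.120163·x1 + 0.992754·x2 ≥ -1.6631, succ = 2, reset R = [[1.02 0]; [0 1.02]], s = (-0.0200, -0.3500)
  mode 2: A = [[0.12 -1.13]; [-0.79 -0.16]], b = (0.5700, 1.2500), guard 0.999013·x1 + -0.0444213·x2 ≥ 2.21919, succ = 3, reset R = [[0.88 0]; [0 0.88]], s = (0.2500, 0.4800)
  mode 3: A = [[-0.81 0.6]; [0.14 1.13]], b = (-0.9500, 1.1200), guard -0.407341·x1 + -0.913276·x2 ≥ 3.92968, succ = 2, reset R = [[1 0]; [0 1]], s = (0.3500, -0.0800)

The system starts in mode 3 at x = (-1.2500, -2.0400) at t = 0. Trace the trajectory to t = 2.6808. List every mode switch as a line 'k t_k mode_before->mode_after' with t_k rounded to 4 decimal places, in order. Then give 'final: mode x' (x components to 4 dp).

1 0.6516 3->2
2 1.8081 2->3
final: 3 -0.0070 -1.3161

Mode 3: guard c·x = 3.9297 hit at Δt = 0.6516 (t = 0.6516), x⁻ = (-2.0350, -3.3952) → reset → x⁺ = (-1.6850, -3.4752), jump to mode 2
Mode 2: guard c·x = 2.2192 hit at Δt = 1.1565 (t = 1.8081), x⁻ = (2.1365, -1.9079) → reset → x⁺ = (2.1302, -1.1990), jump to mode 3
Mode 3: flow for 0.8727 to horizon, guard not reached → x = (-0.0070, -1.3161)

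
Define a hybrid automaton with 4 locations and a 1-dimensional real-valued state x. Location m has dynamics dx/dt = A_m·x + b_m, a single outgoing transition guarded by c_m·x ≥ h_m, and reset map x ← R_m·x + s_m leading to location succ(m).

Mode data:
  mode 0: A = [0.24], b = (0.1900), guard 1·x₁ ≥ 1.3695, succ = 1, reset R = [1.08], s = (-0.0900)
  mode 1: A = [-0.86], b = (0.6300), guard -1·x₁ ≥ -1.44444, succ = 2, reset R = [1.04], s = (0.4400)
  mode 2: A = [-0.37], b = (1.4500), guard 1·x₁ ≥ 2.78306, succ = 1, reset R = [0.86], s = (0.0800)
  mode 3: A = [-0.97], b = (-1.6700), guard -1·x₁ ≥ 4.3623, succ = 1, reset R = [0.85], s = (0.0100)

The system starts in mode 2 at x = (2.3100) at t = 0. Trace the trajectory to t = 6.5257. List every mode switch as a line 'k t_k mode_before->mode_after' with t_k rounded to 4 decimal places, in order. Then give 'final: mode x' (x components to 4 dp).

1 0.9410 2->1
2 1.9808 1->2
3 3.4782 2->1
4 4.5180 1->2
5 6.0154 2->1
final: 1 1.8551

Mode 2: guard c·x = 2.7831 hit at Δt = 0.9410 (t = 0.9410), x⁻ = (2.7831) → reset → x⁺ = (2.4734), jump to mode 1
Mode 1: guard c·x = -1.4444 hit at Δt = 1.0398 (t = 1.9808), x⁻ = (1.4444) → reset → x⁺ = (1.9422), jump to mode 2
Mode 2: guard c·x = 2.7831 hit at Δt = 1.4974 (t = 3.4782), x⁻ = (2.7831) → reset → x⁺ = (2.4734), jump to mode 1
Mode 1: guard c·x = -1.4444 hit at Δt = 1.0398 (t = 4.5180), x⁻ = (1.4444) → reset → x⁺ = (1.9422), jump to mode 2
Mode 2: guard c·x = 2.7831 hit at Δt = 1.4974 (t = 6.0154), x⁻ = (2.7831) → reset → x⁺ = (2.4734), jump to mode 1
Mode 1: flow for 0.5103 to horizon, guard not reached → x = (1.8551)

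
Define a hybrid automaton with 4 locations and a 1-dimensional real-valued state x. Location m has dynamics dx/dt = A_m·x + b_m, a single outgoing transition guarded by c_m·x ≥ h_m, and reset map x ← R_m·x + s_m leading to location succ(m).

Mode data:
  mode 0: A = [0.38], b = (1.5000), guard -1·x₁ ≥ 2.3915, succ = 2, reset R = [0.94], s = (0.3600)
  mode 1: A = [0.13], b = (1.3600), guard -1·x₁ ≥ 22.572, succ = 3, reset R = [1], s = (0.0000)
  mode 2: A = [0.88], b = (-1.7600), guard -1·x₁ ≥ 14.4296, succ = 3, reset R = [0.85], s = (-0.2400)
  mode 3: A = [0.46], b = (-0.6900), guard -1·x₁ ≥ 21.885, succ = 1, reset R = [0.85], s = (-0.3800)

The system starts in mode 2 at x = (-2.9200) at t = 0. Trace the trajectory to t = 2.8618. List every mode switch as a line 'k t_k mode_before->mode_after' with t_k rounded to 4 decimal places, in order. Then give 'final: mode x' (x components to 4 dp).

1 1.3702 2->3
2 2.4847 3->1
final: 1 -19.4104

Mode 2: guard c·x = 14.4296 hit at Δt = 1.3702 (t = 1.3702), x⁻ = (-14.4296) → reset → x⁺ = (-12.5052), jump to mode 3
Mode 3: guard c·x = 21.8850 hit at Δt = 1.1145 (t = 2.4847), x⁻ = (-21.8850) → reset → x⁺ = (-18.9822), jump to mode 1
Mode 1: flow for 0.3771 to horizon, guard not reached → x = (-19.4104)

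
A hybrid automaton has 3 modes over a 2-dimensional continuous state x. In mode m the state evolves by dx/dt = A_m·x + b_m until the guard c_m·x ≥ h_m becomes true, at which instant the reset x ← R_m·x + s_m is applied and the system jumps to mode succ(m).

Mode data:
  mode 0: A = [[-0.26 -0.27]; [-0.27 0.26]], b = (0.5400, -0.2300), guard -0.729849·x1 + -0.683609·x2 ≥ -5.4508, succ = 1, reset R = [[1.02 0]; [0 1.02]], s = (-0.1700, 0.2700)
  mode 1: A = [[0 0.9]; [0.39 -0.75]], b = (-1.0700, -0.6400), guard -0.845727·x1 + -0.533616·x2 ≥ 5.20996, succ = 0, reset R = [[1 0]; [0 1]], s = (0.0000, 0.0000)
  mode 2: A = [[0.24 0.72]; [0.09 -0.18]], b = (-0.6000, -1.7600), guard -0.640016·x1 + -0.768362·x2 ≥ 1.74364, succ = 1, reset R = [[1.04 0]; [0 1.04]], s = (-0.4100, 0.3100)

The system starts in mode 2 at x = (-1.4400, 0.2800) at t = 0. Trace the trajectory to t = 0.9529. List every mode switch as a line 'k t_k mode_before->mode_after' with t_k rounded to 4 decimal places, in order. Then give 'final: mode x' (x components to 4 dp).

Mode 2: guard c·x = 1.7436 hit at Δt = 0.4787 (t = 0.4787), x⁻ = (-1.9803, -0.6198) → reset → x⁺ = (-2.4695, -0.3346), jump to mode 1
Mode 1: flow for 0.4742 to horizon, guard not reached → x = (-3.2503, -0.9352)

1 0.4787 2->1
final: 1 -3.2503 -0.9352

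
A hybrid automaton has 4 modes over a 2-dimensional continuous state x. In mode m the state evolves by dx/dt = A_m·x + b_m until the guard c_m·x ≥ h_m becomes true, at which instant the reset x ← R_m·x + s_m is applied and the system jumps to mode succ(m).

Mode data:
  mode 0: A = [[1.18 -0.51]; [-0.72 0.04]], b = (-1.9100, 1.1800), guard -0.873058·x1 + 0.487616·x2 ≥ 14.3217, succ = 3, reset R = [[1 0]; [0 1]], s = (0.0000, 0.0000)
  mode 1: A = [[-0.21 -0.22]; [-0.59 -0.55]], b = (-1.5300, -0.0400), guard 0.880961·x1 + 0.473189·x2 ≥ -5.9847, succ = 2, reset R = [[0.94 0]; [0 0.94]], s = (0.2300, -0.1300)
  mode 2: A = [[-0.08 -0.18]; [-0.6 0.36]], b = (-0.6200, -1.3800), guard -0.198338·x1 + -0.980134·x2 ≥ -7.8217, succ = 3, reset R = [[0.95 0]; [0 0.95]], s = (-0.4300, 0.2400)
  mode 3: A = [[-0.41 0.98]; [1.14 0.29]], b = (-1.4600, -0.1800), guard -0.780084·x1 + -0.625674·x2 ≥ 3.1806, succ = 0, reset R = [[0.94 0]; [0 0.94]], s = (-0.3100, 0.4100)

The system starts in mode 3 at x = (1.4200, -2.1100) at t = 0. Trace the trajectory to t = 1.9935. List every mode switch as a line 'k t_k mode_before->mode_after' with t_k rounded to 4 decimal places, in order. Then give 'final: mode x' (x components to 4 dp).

1 0.8547 3->0
final: 0 -10.8750 3.1698

Mode 3: guard c·x = 3.1806 hit at Δt = 0.8547 (t = 0.8547), x⁻ = (-1.6828, -2.9854) → reset → x⁺ = (-1.8919, -2.3962), jump to mode 0
Mode 0: flow for 1.1388 to horizon, guard not reached → x = (-10.8750, 3.1698)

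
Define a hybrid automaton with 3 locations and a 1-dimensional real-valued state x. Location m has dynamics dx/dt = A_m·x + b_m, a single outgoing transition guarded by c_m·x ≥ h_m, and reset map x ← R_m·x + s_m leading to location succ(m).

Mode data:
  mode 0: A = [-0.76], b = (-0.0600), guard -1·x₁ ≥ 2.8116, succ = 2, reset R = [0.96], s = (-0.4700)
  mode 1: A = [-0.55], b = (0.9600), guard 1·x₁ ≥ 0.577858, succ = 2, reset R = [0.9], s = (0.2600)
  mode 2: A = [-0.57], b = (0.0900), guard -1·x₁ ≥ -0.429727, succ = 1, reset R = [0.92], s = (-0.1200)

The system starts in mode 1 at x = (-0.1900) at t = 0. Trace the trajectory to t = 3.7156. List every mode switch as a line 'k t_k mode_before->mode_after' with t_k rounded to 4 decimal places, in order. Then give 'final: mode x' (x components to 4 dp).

1 0.9189 1->2
2 2.3716 2->1
3 2.7905 1->2
final: 2 0.5251

Mode 1: guard c·x = 0.5779 hit at Δt = 0.9189 (t = 0.9189), x⁻ = (0.5779) → reset → x⁺ = (0.7801), jump to mode 2
Mode 2: guard c·x = -0.4297 hit at Δt = 1.4527 (t = 2.3716), x⁻ = (0.4297) → reset → x⁺ = (0.2753), jump to mode 1
Mode 1: guard c·x = 0.5779 hit at Δt = 0.4189 (t = 2.7905), x⁻ = (0.5779) → reset → x⁺ = (0.7801), jump to mode 2
Mode 2: flow for 0.9251 to horizon, guard not reached → x = (0.5251)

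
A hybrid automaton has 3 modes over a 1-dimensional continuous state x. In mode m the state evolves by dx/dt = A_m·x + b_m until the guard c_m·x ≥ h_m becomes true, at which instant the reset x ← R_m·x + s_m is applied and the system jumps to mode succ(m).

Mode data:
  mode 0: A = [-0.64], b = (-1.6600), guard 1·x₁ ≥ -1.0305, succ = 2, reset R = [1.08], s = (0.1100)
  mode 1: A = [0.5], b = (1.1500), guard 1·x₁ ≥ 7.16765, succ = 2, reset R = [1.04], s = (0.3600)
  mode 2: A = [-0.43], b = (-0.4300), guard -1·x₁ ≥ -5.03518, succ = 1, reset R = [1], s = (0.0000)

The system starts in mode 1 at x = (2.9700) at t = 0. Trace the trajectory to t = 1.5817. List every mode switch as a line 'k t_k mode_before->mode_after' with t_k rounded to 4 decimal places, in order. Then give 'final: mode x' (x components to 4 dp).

Mode 1: guard c·x = 7.1677 hit at Δt = 1.1717 (t = 1.1717), x⁻ = (7.1677) → reset → x⁺ = (7.8144), jump to mode 2
Mode 2: flow for 0.4100 to horizon, guard not reached → x = (6.3897)

1 1.1717 1->2
final: 2 6.3897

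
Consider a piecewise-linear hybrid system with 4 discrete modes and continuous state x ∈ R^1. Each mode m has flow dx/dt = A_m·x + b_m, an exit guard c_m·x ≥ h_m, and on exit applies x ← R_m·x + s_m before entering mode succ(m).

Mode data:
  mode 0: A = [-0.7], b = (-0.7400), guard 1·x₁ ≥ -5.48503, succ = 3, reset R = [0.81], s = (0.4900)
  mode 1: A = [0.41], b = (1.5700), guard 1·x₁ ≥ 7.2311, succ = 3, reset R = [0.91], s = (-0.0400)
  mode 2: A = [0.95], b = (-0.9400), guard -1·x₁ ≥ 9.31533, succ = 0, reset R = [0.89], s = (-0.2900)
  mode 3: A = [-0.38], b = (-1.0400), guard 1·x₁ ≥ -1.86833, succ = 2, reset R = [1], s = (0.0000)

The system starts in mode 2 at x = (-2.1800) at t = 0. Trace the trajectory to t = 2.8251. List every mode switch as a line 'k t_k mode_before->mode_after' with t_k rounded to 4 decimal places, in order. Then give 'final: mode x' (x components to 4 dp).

Mode 2: guard c·x = 9.3153 hit at Δt = 1.2411 (t = 1.2411), x⁻ = (-9.3153) → reset → x⁺ = (-8.5806), jump to mode 0
Mode 0: guard c·x = -5.4850 hit at Δt = 0.7573 (t = 1.9984), x⁻ = (-5.4850) → reset → x⁺ = (-3.9529), jump to mode 3
Mode 3: flow for 0.8267 to horizon, guard not reached → x = (-3.6250)

1 1.2411 2->0
2 1.9984 0->3
final: 3 -3.6250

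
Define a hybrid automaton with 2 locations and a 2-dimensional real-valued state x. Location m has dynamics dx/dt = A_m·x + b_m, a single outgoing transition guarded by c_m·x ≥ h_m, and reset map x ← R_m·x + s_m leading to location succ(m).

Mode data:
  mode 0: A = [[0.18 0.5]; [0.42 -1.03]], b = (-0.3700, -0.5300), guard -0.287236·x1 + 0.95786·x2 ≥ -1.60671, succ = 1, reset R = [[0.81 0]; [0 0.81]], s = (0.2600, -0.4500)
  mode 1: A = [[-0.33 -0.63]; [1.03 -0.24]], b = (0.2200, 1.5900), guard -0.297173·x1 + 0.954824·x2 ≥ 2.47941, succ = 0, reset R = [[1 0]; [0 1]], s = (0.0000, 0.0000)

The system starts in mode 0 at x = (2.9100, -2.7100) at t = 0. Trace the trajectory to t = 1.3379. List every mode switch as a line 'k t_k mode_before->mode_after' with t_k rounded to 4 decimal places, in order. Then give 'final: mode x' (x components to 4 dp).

Mode 0: guard c·x = -1.6067 hit at Δt = 0.7465 (t = 0.7465), x⁻ = (2.3386, -0.9761) → reset → x⁺ = (2.1543, -1.2406), jump to mode 1
Mode 1: flow for 0.5914 to horizon, guard not reached → x = (1.9076, 0.9889)

1 0.7465 0->1
final: 1 1.9076 0.9889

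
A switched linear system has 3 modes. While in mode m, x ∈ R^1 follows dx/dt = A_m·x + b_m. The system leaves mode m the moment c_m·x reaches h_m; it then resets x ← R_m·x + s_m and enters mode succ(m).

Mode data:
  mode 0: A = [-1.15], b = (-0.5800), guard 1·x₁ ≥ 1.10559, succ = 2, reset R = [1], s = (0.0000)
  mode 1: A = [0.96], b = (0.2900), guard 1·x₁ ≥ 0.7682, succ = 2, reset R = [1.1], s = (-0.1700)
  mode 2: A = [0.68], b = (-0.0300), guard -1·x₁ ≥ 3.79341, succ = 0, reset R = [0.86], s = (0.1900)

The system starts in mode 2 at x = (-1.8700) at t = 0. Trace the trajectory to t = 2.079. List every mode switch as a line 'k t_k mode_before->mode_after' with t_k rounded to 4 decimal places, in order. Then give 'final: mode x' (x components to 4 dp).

1 1.0229 2->0
final: 0 -1.2667

Mode 2: guard c·x = 3.7934 hit at Δt = 1.0229 (t = 1.0229), x⁻ = (-3.7934) → reset → x⁺ = (-3.0723), jump to mode 0
Mode 0: flow for 1.0561 to horizon, guard not reached → x = (-1.2667)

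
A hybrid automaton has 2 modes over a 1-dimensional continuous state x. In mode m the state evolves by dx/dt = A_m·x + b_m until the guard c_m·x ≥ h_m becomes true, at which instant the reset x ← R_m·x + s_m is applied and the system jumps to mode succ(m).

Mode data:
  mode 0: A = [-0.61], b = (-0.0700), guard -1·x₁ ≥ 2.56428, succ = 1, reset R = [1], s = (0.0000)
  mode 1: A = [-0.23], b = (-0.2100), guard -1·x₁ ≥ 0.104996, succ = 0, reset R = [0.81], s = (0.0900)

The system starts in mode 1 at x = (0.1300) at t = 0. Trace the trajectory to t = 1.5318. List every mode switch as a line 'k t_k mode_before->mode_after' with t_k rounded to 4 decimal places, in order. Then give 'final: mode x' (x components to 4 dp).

1 1.1099 1->0
final: 0 -0.0222

Mode 1: guard c·x = 0.1050 hit at Δt = 1.1099 (t = 1.1099), x⁻ = (-0.1050) → reset → x⁺ = (0.0050), jump to mode 0
Mode 0: flow for 0.4219 to horizon, guard not reached → x = (-0.0222)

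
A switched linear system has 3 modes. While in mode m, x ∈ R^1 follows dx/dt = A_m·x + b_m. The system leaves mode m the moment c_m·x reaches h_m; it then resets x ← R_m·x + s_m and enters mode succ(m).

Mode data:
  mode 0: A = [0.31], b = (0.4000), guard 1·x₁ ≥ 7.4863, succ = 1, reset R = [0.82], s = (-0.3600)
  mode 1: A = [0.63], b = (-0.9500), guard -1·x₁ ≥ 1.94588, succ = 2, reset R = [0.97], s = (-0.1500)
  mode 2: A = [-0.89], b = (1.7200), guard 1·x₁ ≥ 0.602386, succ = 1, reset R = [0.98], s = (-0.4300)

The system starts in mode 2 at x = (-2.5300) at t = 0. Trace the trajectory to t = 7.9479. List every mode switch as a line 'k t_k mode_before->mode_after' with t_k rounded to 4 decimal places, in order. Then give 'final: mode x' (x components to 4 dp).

Mode 2: guard c·x = 0.6024 hit at Δt = 1.3600 (t = 1.3600), x⁻ = (0.6024) → reset → x⁺ = (0.1603), jump to mode 1
Mode 1: guard c·x = 1.9459 hit at Δt = 1.4939 (t = 2.8539), x⁻ = (-1.9459) → reset → x⁺ = (-2.0375), jump to mode 2
Mode 2: guard c·x = 0.6024 hit at Δt = 1.2286 (t = 4.0825), x⁻ = (0.6024) → reset → x⁺ = (0.1603), jump to mode 1
Mode 1: guard c·x = 1.9459 hit at Δt = 1.4939 (t = 5.5764), x⁻ = (-1.9459) → reset → x⁺ = (-2.0375), jump to mode 2
Mode 2: guard c·x = 0.6024 hit at Δt = 1.2286 (t = 6.8050), x⁻ = (0.6024) → reset → x⁺ = (0.1603), jump to mode 1
Mode 1: flow for 1.1429 to horizon, guard not reached → x = (-1.2607)

1 1.3600 2->1
2 2.8539 1->2
3 4.0825 2->1
4 5.5764 1->2
5 6.8050 2->1
final: 1 -1.2607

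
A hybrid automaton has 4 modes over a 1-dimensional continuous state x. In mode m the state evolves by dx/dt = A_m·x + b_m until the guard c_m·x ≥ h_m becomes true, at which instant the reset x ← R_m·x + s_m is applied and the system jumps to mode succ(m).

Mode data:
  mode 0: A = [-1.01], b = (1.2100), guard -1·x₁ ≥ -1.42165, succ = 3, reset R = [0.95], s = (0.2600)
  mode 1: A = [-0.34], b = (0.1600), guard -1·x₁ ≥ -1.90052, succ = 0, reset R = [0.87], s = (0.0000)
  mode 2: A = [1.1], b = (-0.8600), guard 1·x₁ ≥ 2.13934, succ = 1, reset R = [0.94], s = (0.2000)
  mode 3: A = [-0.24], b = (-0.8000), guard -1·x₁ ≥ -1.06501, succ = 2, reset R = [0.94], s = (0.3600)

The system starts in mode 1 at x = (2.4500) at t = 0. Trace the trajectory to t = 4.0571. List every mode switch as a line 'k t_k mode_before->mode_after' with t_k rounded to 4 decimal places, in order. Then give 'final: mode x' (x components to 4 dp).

1 0.9564 1->0
2 1.6606 0->3
3 2.1478 3->2
4 2.9220 2->1
5 3.4999 1->0
final: 0 1.4574

Mode 1: guard c·x = -1.9005 hit at Δt = 0.9564 (t = 0.9564), x⁻ = (1.9005) → reset → x⁺ = (1.6535), jump to mode 0
Mode 0: guard c·x = -1.4217 hit at Δt = 0.7042 (t = 1.6606), x⁻ = (1.4217) → reset → x⁺ = (1.6106), jump to mode 3
Mode 3: guard c·x = -1.0650 hit at Δt = 0.4872 (t = 2.1478), x⁻ = (1.0650) → reset → x⁺ = (1.3611), jump to mode 2
Mode 2: guard c·x = 2.1393 hit at Δt = 0.7742 (t = 2.9220), x⁻ = (2.1393) → reset → x⁺ = (2.2110), jump to mode 1
Mode 1: guard c·x = -1.9005 hit at Δt = 0.5779 (t = 3.4999), x⁻ = (1.9005) → reset → x⁺ = (1.6535), jump to mode 0
Mode 0: flow for 0.5572 to horizon, guard not reached → x = (1.4574)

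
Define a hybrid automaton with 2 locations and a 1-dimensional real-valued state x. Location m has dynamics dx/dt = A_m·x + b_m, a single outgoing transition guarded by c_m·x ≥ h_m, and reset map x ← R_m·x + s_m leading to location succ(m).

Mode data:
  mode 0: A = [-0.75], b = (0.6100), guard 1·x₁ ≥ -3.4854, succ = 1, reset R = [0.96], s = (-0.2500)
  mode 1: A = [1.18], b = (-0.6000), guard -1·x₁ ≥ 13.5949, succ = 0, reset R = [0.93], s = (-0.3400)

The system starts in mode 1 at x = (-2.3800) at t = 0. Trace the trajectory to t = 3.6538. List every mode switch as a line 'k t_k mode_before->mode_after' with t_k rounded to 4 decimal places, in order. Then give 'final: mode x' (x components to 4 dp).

1 1.3438 1->0
2 2.8986 0->1
final: 1 -9.4977

Mode 1: guard c·x = 13.5949 hit at Δt = 1.3438 (t = 1.3438), x⁻ = (-13.5949) → reset → x⁺ = (-12.9833), jump to mode 0
Mode 0: guard c·x = -3.4854 hit at Δt = 1.5548 (t = 2.8986), x⁻ = (-3.4854) → reset → x⁺ = (-3.5960), jump to mode 1
Mode 1: flow for 0.7552 to horizon, guard not reached → x = (-9.4977)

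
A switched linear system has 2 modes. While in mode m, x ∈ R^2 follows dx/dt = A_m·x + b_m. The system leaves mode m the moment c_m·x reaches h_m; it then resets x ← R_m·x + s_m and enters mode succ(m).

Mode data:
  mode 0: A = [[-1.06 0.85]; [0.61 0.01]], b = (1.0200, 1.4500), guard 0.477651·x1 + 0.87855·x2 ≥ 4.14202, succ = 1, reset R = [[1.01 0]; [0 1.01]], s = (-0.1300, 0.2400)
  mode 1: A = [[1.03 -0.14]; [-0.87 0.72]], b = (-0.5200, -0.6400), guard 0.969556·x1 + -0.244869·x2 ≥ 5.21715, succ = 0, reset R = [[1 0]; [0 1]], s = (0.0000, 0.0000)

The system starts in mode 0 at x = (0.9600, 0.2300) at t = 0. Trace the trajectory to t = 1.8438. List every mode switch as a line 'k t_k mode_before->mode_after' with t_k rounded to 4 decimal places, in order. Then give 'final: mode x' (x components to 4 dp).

Mode 0: guard c·x = 4.1420 hit at Δt = 1.3744 (t = 1.3744), x⁻ = (2.2765, 3.4769) → reset → x⁺ = (2.1693, 3.7517), jump to mode 1
Mode 1: flow for 0.4694 to horizon, guard not reached → x = (2.8870, 3.6983)

1 1.3744 0->1
final: 1 2.8870 3.6983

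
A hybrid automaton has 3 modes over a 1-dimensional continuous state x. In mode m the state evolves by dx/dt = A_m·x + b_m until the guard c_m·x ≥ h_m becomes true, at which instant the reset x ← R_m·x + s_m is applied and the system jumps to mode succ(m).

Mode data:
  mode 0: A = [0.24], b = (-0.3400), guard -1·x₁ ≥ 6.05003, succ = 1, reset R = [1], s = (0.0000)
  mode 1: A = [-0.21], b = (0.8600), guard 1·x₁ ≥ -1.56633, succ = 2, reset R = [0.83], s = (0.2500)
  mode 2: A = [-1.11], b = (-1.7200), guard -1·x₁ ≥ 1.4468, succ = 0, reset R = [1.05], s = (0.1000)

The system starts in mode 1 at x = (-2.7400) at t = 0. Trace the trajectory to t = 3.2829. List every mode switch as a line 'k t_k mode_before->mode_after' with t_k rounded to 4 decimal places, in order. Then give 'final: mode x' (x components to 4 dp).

Mode 1: guard c·x = -1.5663 hit at Δt = 0.8971 (t = 0.8971), x⁻ = (-1.5663) → reset → x⁺ = (-1.0501), jump to mode 2
Mode 2: guard c·x = 1.4468 hit at Δt = 1.4246 (t = 2.3217), x⁻ = (-1.4468) → reset → x⁺ = (-1.4191), jump to mode 0
Mode 0: flow for 0.9612 to horizon, guard not reached → x = (-2.1549)

1 0.8971 1->2
2 2.3217 2->0
final: 0 -2.1549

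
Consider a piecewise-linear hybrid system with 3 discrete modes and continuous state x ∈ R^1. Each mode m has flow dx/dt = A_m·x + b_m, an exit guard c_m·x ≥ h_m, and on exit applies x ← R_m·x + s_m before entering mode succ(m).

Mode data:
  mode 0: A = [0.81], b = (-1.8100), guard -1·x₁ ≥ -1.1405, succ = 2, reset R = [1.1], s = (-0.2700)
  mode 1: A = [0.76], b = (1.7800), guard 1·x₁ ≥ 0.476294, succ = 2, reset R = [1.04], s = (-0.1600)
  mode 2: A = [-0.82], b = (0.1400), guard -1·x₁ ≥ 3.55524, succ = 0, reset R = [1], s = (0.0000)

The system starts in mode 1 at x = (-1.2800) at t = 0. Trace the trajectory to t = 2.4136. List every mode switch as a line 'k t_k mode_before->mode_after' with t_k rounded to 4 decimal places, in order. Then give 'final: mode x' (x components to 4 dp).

Mode 1: guard c·x = 0.4763 hit at Δt = 1.2841 (t = 1.2841), x⁻ = (0.4763) → reset → x⁺ = (0.3353), jump to mode 2
Mode 2: flow for 1.1295 to horizon, guard not reached → x = (0.2359)

1 1.2841 1->2
final: 2 0.2359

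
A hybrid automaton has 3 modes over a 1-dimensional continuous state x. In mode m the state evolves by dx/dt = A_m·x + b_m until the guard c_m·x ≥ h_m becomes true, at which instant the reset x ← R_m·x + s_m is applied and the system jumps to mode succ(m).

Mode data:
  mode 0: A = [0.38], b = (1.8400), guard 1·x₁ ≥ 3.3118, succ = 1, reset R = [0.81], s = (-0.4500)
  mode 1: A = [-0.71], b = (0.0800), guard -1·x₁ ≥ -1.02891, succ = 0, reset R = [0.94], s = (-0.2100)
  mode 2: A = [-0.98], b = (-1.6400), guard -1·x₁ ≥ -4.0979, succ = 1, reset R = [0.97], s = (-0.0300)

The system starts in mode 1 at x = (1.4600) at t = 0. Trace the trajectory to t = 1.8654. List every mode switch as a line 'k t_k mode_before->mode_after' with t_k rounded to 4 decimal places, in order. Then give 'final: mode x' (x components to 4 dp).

1 0.5431 1->0
2 1.5322 0->1
final: 1 1.7860

Mode 1: guard c·x = -1.0289 hit at Δt = 0.5431 (t = 0.5431), x⁻ = (1.0289) → reset → x⁺ = (0.7572), jump to mode 0
Mode 0: guard c·x = 3.3118 hit at Δt = 0.9891 (t = 1.5322), x⁻ = (3.3118) → reset → x⁺ = (2.2326), jump to mode 1
Mode 1: flow for 0.3332 to horizon, guard not reached → x = (1.7860)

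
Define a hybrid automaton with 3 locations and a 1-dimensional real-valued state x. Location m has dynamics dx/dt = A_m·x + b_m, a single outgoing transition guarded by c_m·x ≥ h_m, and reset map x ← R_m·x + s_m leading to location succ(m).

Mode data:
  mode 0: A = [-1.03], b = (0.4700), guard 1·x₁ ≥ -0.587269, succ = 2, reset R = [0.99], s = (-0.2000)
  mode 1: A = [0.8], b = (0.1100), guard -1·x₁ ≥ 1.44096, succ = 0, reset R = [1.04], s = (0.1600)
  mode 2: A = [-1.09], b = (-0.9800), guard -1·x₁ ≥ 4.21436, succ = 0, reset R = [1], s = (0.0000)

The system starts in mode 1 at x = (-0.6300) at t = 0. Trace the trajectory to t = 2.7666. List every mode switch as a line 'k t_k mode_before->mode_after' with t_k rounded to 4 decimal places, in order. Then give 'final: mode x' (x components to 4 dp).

Mode 1: guard c·x = 1.4410 hit at Δt = 1.2166 (t = 1.2166), x⁻ = (-1.4410) → reset → x⁺ = (-1.3386), jump to mode 0
Mode 0: guard c·x = -0.5873 hit at Δt = 0.5265 (t = 1.7431), x⁻ = (-0.5873) → reset → x⁺ = (-0.7814), jump to mode 2
Mode 2: flow for 1.0235 to horizon, guard not reached → x = (-0.8605)

1 1.2166 1->0
2 1.7431 0->2
final: 2 -0.8605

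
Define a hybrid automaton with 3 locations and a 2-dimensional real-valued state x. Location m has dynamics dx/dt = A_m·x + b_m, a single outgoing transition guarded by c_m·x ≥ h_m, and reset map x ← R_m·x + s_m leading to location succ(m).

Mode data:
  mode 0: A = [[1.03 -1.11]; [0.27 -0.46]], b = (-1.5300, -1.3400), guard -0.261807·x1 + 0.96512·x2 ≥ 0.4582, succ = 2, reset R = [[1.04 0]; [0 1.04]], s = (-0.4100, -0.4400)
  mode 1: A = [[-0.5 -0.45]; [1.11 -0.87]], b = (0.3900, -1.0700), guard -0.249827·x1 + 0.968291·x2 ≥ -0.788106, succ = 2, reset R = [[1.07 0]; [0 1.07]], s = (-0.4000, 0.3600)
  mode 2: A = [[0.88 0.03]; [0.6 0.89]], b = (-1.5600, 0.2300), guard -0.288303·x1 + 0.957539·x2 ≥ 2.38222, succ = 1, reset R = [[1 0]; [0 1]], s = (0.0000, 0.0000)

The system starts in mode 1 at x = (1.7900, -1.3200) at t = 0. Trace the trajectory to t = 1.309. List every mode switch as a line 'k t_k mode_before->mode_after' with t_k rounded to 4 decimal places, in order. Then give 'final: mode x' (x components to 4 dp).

1 0.5956 1->2
final: 2 1.1410 0.9415

Mode 1: guard c·x = -0.7881 hit at Δt = 0.5956 (t = 0.5956), x⁻ = (1.7101, -0.3727) → reset → x⁺ = (1.4298, -0.0388), jump to mode 2
Mode 2: flow for 0.7134 to horizon, guard not reached → x = (1.1410, 0.9415)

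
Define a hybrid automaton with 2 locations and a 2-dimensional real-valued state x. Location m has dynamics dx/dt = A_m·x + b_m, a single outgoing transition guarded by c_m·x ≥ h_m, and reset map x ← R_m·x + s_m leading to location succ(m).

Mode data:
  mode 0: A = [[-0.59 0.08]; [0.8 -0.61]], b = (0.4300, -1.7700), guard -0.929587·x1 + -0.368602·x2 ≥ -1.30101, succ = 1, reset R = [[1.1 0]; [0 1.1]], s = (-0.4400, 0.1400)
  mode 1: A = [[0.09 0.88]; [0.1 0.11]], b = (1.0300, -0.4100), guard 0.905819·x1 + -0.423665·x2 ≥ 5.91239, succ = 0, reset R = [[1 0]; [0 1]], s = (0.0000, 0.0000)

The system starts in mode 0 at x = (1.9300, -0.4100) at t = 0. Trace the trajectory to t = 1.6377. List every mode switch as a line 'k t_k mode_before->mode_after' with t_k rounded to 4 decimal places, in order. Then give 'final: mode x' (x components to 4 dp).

Mode 0: guard c·x = -1.3010 hit at Δt = 0.5414 (t = 0.5414), x⁻ = (1.5856, -0.4692) → reset → x⁺ = (1.3042, -0.3761), jump to mode 1
Mode 1: flow for 1.0963 to horizon, guard not reached → x = (2.0777, -0.7036)

1 0.5414 0->1
final: 1 2.0777 -0.7036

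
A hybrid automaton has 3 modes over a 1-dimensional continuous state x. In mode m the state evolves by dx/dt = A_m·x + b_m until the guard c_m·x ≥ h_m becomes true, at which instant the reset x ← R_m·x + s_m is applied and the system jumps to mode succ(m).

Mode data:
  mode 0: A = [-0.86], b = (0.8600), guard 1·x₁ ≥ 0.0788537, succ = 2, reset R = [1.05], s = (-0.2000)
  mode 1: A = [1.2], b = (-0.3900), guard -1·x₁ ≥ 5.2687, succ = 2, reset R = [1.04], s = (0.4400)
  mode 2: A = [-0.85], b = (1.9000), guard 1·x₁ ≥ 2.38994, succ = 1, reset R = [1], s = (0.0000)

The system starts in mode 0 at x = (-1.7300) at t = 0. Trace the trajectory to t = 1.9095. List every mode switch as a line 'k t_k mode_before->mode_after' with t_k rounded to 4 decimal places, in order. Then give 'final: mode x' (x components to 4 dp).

1 1.2633 0->2
final: 2 0.8770

Mode 0: guard c·x = 0.0789 hit at Δt = 1.2633 (t = 1.2633), x⁻ = (0.0789) → reset → x⁺ = (-0.1172), jump to mode 2
Mode 2: flow for 0.6462 to horizon, guard not reached → x = (0.8770)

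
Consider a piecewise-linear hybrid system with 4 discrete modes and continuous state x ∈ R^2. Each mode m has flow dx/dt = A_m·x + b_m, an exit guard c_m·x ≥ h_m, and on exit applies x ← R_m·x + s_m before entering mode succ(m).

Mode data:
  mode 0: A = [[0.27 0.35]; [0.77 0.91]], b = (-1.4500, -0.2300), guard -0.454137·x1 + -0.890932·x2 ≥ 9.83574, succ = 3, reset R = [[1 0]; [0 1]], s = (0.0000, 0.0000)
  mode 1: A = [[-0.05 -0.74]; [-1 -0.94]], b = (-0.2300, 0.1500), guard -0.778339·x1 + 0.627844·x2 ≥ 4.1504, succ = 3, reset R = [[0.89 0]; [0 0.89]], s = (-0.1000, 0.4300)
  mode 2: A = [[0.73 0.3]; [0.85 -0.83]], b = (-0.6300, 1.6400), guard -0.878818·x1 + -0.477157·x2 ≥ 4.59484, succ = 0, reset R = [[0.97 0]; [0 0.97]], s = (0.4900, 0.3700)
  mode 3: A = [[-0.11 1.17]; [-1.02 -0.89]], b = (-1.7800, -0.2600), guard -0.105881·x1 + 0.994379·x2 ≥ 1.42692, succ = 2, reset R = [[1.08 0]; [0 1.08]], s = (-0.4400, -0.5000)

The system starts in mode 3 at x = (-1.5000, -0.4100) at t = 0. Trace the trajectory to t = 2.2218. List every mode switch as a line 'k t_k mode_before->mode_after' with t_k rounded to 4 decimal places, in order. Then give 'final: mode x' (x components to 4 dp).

Mode 3: guard c·x = 1.4269 hit at Δt = 0.9810 (t = 0.9810), x⁻ = (-2.5427, 1.1642) → reset → x⁺ = (-3.1861, 0.7574), jump to mode 2
Mode 2: guard c·x = 4.5948 hit at Δt = 0.5334 (t = 1.5144), x⁻ = (-5.0576, -0.3145) → reset → x⁺ = (-4.4159, 0.0649), jump to mode 0
Mode 0: flow for 0.7074 to horizon, guard not reached → x = (-6.9342, -4.2453)

1 0.9810 3->2
2 1.5144 2->0
final: 0 -6.9342 -4.2453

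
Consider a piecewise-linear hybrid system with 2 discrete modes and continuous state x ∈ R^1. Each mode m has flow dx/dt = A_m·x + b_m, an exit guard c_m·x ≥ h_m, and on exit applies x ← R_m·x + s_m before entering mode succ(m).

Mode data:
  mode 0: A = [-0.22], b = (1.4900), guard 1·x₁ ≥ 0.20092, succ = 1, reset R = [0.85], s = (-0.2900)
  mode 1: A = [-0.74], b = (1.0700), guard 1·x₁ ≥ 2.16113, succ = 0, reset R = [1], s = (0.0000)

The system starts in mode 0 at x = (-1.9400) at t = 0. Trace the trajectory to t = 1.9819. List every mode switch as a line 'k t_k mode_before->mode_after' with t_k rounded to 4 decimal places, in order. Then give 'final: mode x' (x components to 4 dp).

Mode 0: guard c·x = 0.2009 hit at Δt = 1.2818 (t = 1.2818), x⁻ = (0.2009) → reset → x⁺ = (-0.1192), jump to mode 1
Mode 1: flow for 0.7001 to horizon, guard not reached → x = (0.5136)

1 1.2818 0->1
final: 1 0.5136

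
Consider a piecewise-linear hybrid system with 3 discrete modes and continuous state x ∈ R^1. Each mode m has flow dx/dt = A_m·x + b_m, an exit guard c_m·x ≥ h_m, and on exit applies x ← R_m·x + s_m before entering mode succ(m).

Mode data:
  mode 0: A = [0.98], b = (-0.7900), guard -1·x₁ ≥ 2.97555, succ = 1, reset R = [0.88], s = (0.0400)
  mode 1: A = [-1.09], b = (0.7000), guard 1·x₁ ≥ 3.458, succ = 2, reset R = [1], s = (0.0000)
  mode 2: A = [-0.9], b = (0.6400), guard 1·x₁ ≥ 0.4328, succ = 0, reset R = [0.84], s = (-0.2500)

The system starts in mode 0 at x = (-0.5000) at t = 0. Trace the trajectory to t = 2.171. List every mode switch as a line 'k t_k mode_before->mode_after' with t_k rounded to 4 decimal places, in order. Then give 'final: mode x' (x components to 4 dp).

1 1.0848 0->1
final: 1 -0.3435

Mode 0: guard c·x = 2.9756 hit at Δt = 1.0848 (t = 1.0848), x⁻ = (-2.9755) → reset → x⁺ = (-2.5785), jump to mode 1
Mode 1: flow for 1.0862 to horizon, guard not reached → x = (-0.3435)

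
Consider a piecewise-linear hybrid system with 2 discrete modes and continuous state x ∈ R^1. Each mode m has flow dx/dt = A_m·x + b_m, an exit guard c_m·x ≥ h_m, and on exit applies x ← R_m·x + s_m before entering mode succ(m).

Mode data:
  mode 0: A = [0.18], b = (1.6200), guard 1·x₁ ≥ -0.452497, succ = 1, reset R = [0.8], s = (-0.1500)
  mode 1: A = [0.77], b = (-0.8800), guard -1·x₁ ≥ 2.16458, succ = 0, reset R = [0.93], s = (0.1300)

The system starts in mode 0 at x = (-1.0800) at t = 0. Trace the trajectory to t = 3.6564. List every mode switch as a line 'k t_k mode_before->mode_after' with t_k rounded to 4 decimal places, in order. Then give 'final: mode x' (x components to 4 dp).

1 0.4236 0->1
2 1.3229 1->0
3 2.3405 0->1
4 3.2398 1->0
final: 0 -1.3288

Mode 0: guard c·x = -0.4525 hit at Δt = 0.4236 (t = 0.4236), x⁻ = (-0.4525) → reset → x⁺ = (-0.5120), jump to mode 1
Mode 1: guard c·x = 2.1646 hit at Δt = 0.8993 (t = 1.3229), x⁻ = (-2.1646) → reset → x⁺ = (-1.8831), jump to mode 0
Mode 0: guard c·x = -0.4525 hit at Δt = 1.0176 (t = 2.3405), x⁻ = (-0.4525) → reset → x⁺ = (-0.5120), jump to mode 1
Mode 1: guard c·x = 2.1646 hit at Δt = 0.8993 (t = 3.2398), x⁻ = (-2.1646) → reset → x⁺ = (-1.8831), jump to mode 0
Mode 0: flow for 0.4166 to horizon, guard not reached → x = (-1.3288)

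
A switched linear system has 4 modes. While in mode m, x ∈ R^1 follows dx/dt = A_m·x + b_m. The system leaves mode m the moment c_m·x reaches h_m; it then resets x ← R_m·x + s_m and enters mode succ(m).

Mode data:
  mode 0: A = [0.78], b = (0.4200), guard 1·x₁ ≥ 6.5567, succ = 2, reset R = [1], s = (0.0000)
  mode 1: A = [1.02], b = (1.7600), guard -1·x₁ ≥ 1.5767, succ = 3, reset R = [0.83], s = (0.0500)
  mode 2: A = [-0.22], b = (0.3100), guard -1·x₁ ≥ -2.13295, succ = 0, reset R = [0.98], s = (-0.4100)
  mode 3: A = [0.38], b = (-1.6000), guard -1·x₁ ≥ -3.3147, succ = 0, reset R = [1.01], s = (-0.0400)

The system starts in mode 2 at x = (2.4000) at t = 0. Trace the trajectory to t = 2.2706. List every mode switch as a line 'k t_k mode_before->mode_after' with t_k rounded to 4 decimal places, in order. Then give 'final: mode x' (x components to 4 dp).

Mode 2: guard c·x = -2.1330 hit at Δt = 1.4274 (t = 1.4274), x⁻ = (2.1330) → reset → x⁺ = (1.6803), jump to mode 0
Mode 0: flow for 0.8432 to horizon, guard not reached → x = (3.7445)

1 1.4274 2->0
final: 0 3.7445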